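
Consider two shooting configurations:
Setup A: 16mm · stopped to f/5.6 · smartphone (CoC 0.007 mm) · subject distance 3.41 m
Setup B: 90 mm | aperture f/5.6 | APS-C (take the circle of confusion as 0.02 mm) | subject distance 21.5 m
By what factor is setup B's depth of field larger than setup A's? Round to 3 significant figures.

Setup A: H = 16²/(5.6×0.007) + 16 ≈ 6546.6 mm; DoF = Df − Dn = 7099.8 − 2243.9 ≈ 4855.9 mm.
Setup B: H = 90²/(5.6×0.02) + 90 ≈ 72411.4 mm; DoF = Df − Dn = 30541 − 16589 ≈ 13952 mm.
Ratio = 13952 / 4855.9 ≈ 2.87.

2.87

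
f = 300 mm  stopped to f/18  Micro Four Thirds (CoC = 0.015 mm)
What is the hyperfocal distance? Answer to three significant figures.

334 m

Hyperfocal distance H = f²/(N·c) + f = 300²/(18 × 0.015) + 300 = 90000/0.27 + 300 ≈ 333633.3 mm ≈ 334 m.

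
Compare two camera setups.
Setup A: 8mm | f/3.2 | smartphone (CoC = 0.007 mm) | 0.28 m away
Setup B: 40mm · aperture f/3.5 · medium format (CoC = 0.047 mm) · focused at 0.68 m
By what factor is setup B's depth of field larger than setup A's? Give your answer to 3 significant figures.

Setup A: H = 8²/(3.2×0.007) + 8 ≈ 2865.1 mm; DoF = Df − Dn = 309.461 − 255.661 ≈ 53.800 mm.
Setup B: H = 40²/(3.5×0.047) + 40 ≈ 9766.4 mm; DoF = Df − Dn = 727.896 − 638.018 ≈ 89.878 mm.
Ratio = 89.878 / 53.800 ≈ 1.67.

1.67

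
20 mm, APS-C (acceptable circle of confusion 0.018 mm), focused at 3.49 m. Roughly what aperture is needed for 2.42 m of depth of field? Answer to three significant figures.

f/2.00

Write h = H − f = f²/(N·c). The thin-lens limits are Dn = s·h/(h + (s−f)) and Df = s·h/(h − (s−f)), so DoF = Df − Dn = 2·s·(s−f)·h / (h² − (s−f)²).
That is a quadratic in h: DoF·h² − 2·s·(s−f)·h − DoF·(s−f)² = 0 ⇒ h = (s−f)·(s + √(s² + DoF²)) / DoF = 3470 × (3490 + √(3490² + 2420²)) / 2420 = 3470 × (3490 + 4246.94) / 2420 ≈ 11094 mm.
Then N = f²/(c·h) = 20² / (0.018 × 11094) = 400 / 199.69 ≈ 2.00.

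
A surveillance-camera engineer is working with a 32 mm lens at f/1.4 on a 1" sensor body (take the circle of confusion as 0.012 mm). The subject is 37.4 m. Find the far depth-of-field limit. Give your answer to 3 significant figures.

Hyperfocal distance H = f²/(N·c) + f = 32²/(1.4 × 0.012) + 32 = 1024/0.0168 + 32 ≈ 60984.4 mm ≈ 60.98 m.
Far limit Df = s·(H − f)/(H − s) = 37400 × (60984.4 − 32) / (60984.4 − 37400) = 37400 × 60952.4 / 23584.4 ≈ 96658 mm ≈ 96.7 m.

96.7 m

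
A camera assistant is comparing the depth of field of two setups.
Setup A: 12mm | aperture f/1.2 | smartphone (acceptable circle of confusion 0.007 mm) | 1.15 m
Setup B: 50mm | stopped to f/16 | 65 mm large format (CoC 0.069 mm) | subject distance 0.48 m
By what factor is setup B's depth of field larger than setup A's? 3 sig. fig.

Setup A: H = 12²/(1.2×0.007) + 12 ≈ 17154.9 mm; DoF = Df − Dn = 1231.77 − 1078.41 ≈ 153.36 mm.
Setup B: H = 50²/(16×0.069) + 50 ≈ 2314.5 mm; DoF = Df − Dn = 592.51 − 403.40 ≈ 189.11 mm.
Ratio = 189.11 / 153.36 ≈ 1.23.

1.23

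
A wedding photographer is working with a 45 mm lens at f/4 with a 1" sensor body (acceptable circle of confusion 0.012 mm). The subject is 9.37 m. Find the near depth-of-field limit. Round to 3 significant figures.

Hyperfocal distance H = f²/(N·c) + f = 45²/(4 × 0.012) + 45 = 2025/0.048 + 45 ≈ 42232.5 mm ≈ 42.23 m.
Near limit Dn = s·(H − f)/(H + s − 2f) = 9370 × (42232.5 − 45) / (42232.5 + 9370 − 2 × 45) = 9370 × 42187.5 / 51512.5 ≈ 7673.8 mm ≈ 7.67 m.

7.67 m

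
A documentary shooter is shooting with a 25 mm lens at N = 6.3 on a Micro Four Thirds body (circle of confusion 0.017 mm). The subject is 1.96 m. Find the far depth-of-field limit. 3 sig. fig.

Hyperfocal distance H = f²/(N·c) + f = 25²/(6.3 × 0.017) + 25 = 625/0.1071 + 25 ≈ 5860.7 mm ≈ 5.861 m.
Far limit Df = s·(H − f)/(H − s) = 1960 × (5860.7 − 25) / (5860.7 − 1960) = 1960 × 5835.7 / 3900.7 ≈ 2932.3 mm ≈ 2.93 m.

2.93 m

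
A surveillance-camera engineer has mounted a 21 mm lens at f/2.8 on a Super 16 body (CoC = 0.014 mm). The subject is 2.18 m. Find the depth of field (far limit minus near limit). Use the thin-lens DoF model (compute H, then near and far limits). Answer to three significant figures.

Hyperfocal distance H = f²/(N·c) + f = 21²/(2.8 × 0.014) + 21 = 441/0.0392 + 21 ≈ 11271.0 mm ≈ 11.27 m.
Near limit Dn = s·(H − f)/(H + s − 2f) = 2180 × (11271.0 − 21) / (11271.0 + 2180 − 2 × 21) = 2180 × 11250.0 / 13409.0 ≈ 1829.00 mm.
Far limit Df = s·(H − f)/(H − s) = 2180 × (11271.0 − 21) / (11271.0 − 2180) = 2180 × 11250.0 / 9091.0 ≈ 2697.72 mm.
Depth of field = Df − Dn = 2697.72 − 1829.00 ≈ 868.72 mm ≈ 0.869 m.

0.869 m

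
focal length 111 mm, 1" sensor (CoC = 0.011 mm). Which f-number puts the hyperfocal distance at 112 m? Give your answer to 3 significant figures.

f/10

Rearrange H = f²/(N·c) + f for N: N = f² / ((H − f)·c).
N = 111² / ((112000 − 111) × 0.011) = 12321 / 1231 ≈ 10.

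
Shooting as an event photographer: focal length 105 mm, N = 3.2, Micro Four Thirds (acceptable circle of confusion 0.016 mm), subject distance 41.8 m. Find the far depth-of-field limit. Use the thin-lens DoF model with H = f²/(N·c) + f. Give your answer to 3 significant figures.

Hyperfocal distance H = f²/(N·c) + f = 105²/(3.2 × 0.016) + 105 = 11025/0.0512 + 105 ≈ 215437.0 mm ≈ 215.4 m.
Far limit Df = s·(H − f)/(H − s) = 41800 × (215437.0 − 105) / (215437.0 − 41800) = 41800 × 215332.0 / 173637.0 ≈ 51837 mm ≈ 51.8 m.

51.8 m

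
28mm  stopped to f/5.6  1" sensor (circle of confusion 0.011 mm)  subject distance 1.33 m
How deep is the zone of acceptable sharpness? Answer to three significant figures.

275 mm

Hyperfocal distance H = f²/(N·c) + f = 28²/(5.6 × 0.011) + 28 = 784/0.0616 + 28 ≈ 12755.3 mm ≈ 12.76 m.
Near limit Dn = s·(H − f)/(H + s − 2f) = 1330 × (12755.3 − 28) / (12755.3 + 1330 − 2 × 28) = 1330 × 12727.3 / 14029.3 ≈ 1206.57 mm.
Far limit Df = s·(H − f)/(H − s) = 1330 × (12755.3 − 28) / (12755.3 − 1330) = 1330 × 12727.3 / 11425.3 ≈ 1481.56 mm.
Depth of field = Df − Dn = 1481.56 − 1206.57 ≈ 274.99 mm.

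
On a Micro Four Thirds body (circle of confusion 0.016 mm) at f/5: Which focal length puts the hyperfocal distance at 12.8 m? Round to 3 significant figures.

32.0 mm

From H = f²/(N·c) + f, with f ≪ H: f ≈ √(H·N·c) = √(12800 × 5 × 0.016) = √1024.0 ≈ 32.00 mm.
The +f correction barely moves this — solving exactly, f² + N·c·f − N·c·H = 0 ⇒ f = (−N·c + √((N·c)² + 4·N·c·H))/2 = (−0.08 + √4096.0)/2 ≈ 31.960 mm, so f ≈ 32.0 mm.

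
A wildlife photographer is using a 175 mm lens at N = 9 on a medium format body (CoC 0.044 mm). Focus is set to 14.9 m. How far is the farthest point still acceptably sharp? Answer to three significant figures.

Hyperfocal distance H = f²/(N·c) + f = 175²/(9 × 0.044) + 175 = 30625/0.396 + 175 ≈ 77510.9 mm ≈ 77.51 m.
Far limit Df = s·(H − f)/(H − s) = 14900 × (77510.9 − 175) / (77510.9 − 14900) = 14900 × 77335.9 / 62610.9 ≈ 18404 mm ≈ 18.4 m.

18.4 m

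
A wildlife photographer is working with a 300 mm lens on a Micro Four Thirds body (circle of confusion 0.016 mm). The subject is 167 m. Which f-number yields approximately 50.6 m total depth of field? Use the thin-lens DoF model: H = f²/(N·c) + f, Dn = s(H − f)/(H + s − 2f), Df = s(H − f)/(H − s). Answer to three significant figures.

Write h = H − f = f²/(N·c). The thin-lens limits are Dn = s·h/(h + (s−f)) and Df = s·h/(h − (s−f)), so DoF = Df − Dn = 2·s·(s−f)·h / (h² − (s−f)²).
That is a quadratic in h: DoF·h² − 2·s·(s−f)·h − DoF·(s−f)² = 0 ⇒ h = (s−f)·(s + √(s² + DoF²)) / DoF = 166700 × (167000 + √(167000² + 50600²)) / 50600 = 166700 × (167000 + 174497) / 50600 ≈ 1125052 mm.
Then N = f²/(c·h) = 300² / (0.016 × 1125052) = 90000 / 18001 ≈ 5.

f/5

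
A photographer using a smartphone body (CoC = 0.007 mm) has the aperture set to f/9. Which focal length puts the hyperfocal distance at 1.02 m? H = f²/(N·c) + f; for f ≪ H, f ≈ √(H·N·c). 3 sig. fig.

7.98 mm

From H = f²/(N·c) + f, with f ≪ H: f ≈ √(H·N·c) = √(1020 × 9 × 0.007) = √64.260 ≈ 8.016 mm.
Exact: f² + N·c·f − N·c·H = 0 ⇒ f = (−N·c + √((N·c)² + 4·N·c·H))/2 = (−0.063 + √257.04)/2 ≈ 7.9848 mm ≈ 7.98 mm.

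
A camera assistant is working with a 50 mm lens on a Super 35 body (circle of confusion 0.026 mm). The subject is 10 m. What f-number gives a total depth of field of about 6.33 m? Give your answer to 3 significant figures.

Write h = H − f = f²/(N·c). The thin-lens limits are Dn = s·h/(h + (s−f)) and Df = s·h/(h − (s−f)), so DoF = Df − Dn = 2·s·(s−f)·h / (h² − (s−f)²).
That is a quadratic in h: DoF·h² − 2·s·(s−f)·h − DoF·(s−f)² = 0 ⇒ h = (s−f)·(s + √(s² + DoF²)) / DoF = 9950 × (10000 + √(10000² + 6330²)) / 6330 = 9950 × (10000 + 11835.1) / 6330 ≈ 34322 mm.
Then N = f²/(c·h) = 50² / (0.026 × 34322) = 2500 / 892.37 ≈ 2.80.

f/2.80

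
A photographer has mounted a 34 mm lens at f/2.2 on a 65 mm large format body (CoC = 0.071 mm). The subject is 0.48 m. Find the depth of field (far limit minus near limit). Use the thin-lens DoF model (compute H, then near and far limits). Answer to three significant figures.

Hyperfocal distance H = f²/(N·c) + f = 34²/(2.2 × 0.071) + 34 = 1156/0.1562 + 34 ≈ 7434.8 mm ≈ 7.435 m.
Near limit Dn = s·(H − f)/(H + s − 2f) = 480 × (7434.8 − 34) / (7434.8 + 480 − 2 × 34) = 480 × 7400.8 / 7846.8 ≈ 452.717 mm.
Far limit Df = s·(H − f)/(H − s) = 480 × (7434.8 − 34) / (7434.8 − 480) = 480 × 7400.8 / 6954.8 ≈ 510.782 mm.
Depth of field = Df − Dn = 510.782 − 452.717 ≈ 58.065 mm.

58.1 mm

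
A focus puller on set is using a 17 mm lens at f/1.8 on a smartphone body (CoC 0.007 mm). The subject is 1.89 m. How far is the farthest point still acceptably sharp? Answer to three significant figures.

Hyperfocal distance H = f²/(N·c) + f = 17²/(1.8 × 0.007) + 17 = 289/0.0126 + 17 ≈ 22953.5 mm ≈ 22.95 m.
Far limit Df = s·(H − f)/(H − s) = 1890 × (22953.5 − 17) / (22953.5 − 1890) = 1890 × 22936.5 / 21063.5 ≈ 2058.1 mm ≈ 2.06 m.

2.06 m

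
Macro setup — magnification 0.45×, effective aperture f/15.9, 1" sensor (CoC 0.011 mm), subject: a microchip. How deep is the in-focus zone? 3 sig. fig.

At magnification m, DoF ≈ 2·N_eff·c/m² = 2 × 15.9 × 0.011 / 0.45² = 0.3498 / 0.2025 ≈ 1.73 mm.

1.73 mm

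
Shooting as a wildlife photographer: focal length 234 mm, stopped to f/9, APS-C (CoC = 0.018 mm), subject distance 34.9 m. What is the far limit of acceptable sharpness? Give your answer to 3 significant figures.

38.9 m

Hyperfocal distance H = f²/(N·c) + f = 234²/(9 × 0.018) + 234 = 54756/0.162 + 234 ≈ 338234.0 mm ≈ 338.2 m.
Far limit Df = s·(H − f)/(H − s) = 34900 × (338234.0 − 234) / (338234.0 − 34900) = 34900 × 338000.0 / 303334.0 ≈ 38888 mm ≈ 38.9 m.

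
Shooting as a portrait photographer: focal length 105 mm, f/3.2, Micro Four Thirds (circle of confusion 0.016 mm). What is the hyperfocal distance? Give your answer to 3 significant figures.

Hyperfocal distance H = f²/(N·c) + f = 105²/(3.2 × 0.016) + 105 = 11025/0.0512 + 105 ≈ 215437.0 mm ≈ 215 m.

215 m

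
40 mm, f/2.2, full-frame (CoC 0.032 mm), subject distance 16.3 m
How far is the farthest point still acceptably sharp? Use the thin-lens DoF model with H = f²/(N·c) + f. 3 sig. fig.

57.3 m

Hyperfocal distance H = f²/(N·c) + f = 40²/(2.2 × 0.032) + 40 = 1600/0.0704 + 40 ≈ 22767.3 mm ≈ 22.77 m.
Far limit Df = s·(H − f)/(H − s) = 16300 × (22767.3 − 40) / (22767.3 − 16300) = 16300 × 22727.3 / 6467.3 ≈ 57281 mm ≈ 57.3 m.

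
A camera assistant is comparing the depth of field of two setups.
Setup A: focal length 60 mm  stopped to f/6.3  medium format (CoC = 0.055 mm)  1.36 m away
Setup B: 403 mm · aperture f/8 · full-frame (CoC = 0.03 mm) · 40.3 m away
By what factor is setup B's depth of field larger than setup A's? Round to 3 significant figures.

Setup A: H = 60²/(6.3×0.055) + 60 ≈ 10449.6 mm; DoF = Df − Dn = 1554.51 − 1208.75 ≈ 345.76 mm.
Setup B: H = 403²/(8×0.03) + 403 ≈ 677107.2 mm; DoF = Df − Dn = 42824.9 − 38056.3 ≈ 4768.6 mm.
Ratio = 4768.6 / 345.76 ≈ 13.8.

13.8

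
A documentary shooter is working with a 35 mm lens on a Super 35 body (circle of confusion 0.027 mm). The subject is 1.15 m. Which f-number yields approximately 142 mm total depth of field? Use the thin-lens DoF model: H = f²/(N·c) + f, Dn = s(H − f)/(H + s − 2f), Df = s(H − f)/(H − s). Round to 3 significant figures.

Write h = H − f = f²/(N·c). The thin-lens limits are Dn = s·h/(h + (s−f)) and Df = s·h/(h − (s−f)), so DoF = Df − Dn = 2·s·(s−f)·h / (h² − (s−f)²).
That is a quadratic in h: DoF·h² − 2·s·(s−f)·h − DoF·(s−f)² = 0 ⇒ h = (s−f)·(s + √(s² + DoF²)) / DoF = 1115 × (1150 + √(1150² + 142²)) / 142 = 1115 × (1150 + 1158.73) / 142 ≈ 18128 mm.
Then N = f²/(c·h) = 35² / (0.027 × 18128) = 1225 / 489.47 ≈ 2.50.

f/2.50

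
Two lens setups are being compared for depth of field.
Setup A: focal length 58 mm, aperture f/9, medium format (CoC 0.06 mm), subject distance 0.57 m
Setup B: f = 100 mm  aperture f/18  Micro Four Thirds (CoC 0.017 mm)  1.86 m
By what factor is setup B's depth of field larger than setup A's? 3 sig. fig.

Setup A: H = 58²/(9×0.06) + 58 ≈ 6287.6 mm; DoF = Df − Dn = 621.042 − 526.711 ≈ 94.331 mm.
Setup B: H = 100²/(18×0.017) + 100 ≈ 32779.7 mm; DoF = Df − Dn = 1965.87 − 1764.95 ≈ 200.92 mm.
Ratio = 200.92 / 94.331 ≈ 2.13.

2.13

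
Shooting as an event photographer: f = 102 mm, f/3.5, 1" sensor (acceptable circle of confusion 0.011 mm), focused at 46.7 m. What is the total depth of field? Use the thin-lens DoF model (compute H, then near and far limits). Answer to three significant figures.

16.6 m

Hyperfocal distance H = f²/(N·c) + f = 102²/(3.5 × 0.011) + 102 = 10404/0.0385 + 102 ≈ 270335.8 mm ≈ 270.3 m.
Near limit Dn = s·(H − f)/(H + s − 2f) = 46700 × (270335.8 − 102) / (270335.8 + 46700 − 2 × 102) = 46700 × 270233.8 / 316831.8 ≈ 39832 mm.
Far limit Df = s·(H − f)/(H − s) = 46700 × (270335.8 − 102) / (270335.8 − 46700) = 46700 × 270233.8 / 223635.8 ≈ 56431 mm.
Depth of field = Df − Dn = 56431 − 39832 ≈ 16599 mm ≈ 16.6 m.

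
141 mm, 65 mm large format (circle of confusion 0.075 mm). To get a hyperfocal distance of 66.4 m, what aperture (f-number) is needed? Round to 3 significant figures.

Rearrange H = f²/(N·c) + f for N: N = f² / ((H − f)·c).
N = 141² / ((66400 − 141) × 0.075) = 19881 / 4969 ≈ 4.

f/4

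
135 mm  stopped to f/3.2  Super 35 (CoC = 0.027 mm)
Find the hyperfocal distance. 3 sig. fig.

211 m

Hyperfocal distance H = f²/(N·c) + f = 135²/(3.2 × 0.027) + 135 = 18225/0.0864 + 135 ≈ 211072.5 mm ≈ 211 m.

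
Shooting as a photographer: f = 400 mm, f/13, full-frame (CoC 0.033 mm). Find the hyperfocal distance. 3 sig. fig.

Hyperfocal distance H = f²/(N·c) + f = 400²/(13 × 0.033) + 400 = 160000/0.429 + 400 ≈ 373360.4 mm ≈ 373 m.

373 m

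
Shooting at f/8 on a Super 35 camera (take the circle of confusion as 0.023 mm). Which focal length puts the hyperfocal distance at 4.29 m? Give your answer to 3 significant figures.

From H = f²/(N·c) + f, with f ≪ H: f ≈ √(H·N·c) = √(4290 × 8 × 0.023) = √789.36 ≈ 28.10 mm.
Exact: f² + N·c·f − N·c·H = 0 ⇒ f = (−N·c + √((N·c)² + 4·N·c·H))/2 = (−0.184 + √3157.5)/2 ≈ 28.004 mm ≈ 28.0 mm.

28.0 mm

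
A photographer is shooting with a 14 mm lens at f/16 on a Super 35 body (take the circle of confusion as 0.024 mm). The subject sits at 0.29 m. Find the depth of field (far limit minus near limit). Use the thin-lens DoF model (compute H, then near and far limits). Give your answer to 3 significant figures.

Hyperfocal distance H = f²/(N·c) + f = 14²/(16 × 0.024) + 14 = 196/0.384 + 14 ≈ 524.4 mm ≈ 0.524 m.
Near limit Dn = s·(H − f)/(H + s − 2f) = 290 × (524.4 − 14) / (524.4 + 290 − 2 × 14) = 290 × 510.4 / 786.4 ≈ 188.22 mm.
Far limit Df = s·(H − f)/(H − s) = 290 × (524.4 − 14) / (524.4 − 290) = 290 × 510.4 / 234.4 ≈ 631.44 mm.
Depth of field = Df − Dn = 631.44 − 188.22 ≈ 443.22 mm.

443 mm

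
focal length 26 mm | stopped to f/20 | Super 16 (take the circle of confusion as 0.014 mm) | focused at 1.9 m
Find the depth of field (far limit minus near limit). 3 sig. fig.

Hyperfocal distance H = f²/(N·c) + f = 26²/(20 × 0.014) + 26 = 676/0.28 + 26 ≈ 2440.3 mm ≈ 2.440 m.
Near limit Dn = s·(H − f)/(H + s − 2f) = 1900 × (2440.3 − 26) / (2440.3 + 1900 − 2 × 26) = 1900 × 2414.3 / 4288.3 ≈ 1069.7 mm.
Far limit Df = s·(H − f)/(H − s) = 1900 × (2440.3 − 26) / (2440.3 − 1900) = 1900 × 2414.3 / 540.3 ≈ 8490.2 mm.
Depth of field = Df − Dn = 8490.2 − 1069.7 ≈ 7420.5 mm ≈ 7.42 m.

7.42 m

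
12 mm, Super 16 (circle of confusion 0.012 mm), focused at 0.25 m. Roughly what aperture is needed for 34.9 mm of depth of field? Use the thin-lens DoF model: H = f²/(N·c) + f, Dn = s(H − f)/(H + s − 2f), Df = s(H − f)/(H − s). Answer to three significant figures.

Write h = H − f = f²/(N·c). The thin-lens limits are Dn = s·h/(h + (s−f)) and Df = s·h/(h − (s−f)), so DoF = Df − Dn = 2·s·(s−f)·h / (h² − (s−f)²).
That is a quadratic in h: DoF·h² − 2·s·(s−f)·h − DoF·(s−f)² = 0 ⇒ h = (s−f)·(s + √(s² + DoF²)) / DoF = 238 × (250 + √(250² + 34.9²)) / 34.9 = 238 × (250 + 252.424) / 34.9 ≈ 3426.3 mm.
Then N = f²/(c·h) = 12² / (0.012 × 3426.3) = 144 / 41.115 ≈ 3.50.

f/3.50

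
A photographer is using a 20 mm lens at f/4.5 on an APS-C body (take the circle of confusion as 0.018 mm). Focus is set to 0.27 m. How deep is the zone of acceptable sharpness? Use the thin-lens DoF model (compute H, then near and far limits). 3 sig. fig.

27.4 mm

Hyperfocal distance H = f²/(N·c) + f = 20²/(4.5 × 0.018) + 20 = 400/0.081 + 20 ≈ 4958.3 mm ≈ 4.958 m.
Near limit Dn = s·(H − f)/(H + s − 2f) = 270 × (4958.3 − 20) / (4958.3 + 270 − 2 × 20) = 270 × 4938.3 / 5188.3 ≈ 256.990 mm.
Far limit Df = s·(H − f)/(H − s) = 270 × (4958.3 − 20) / (4958.3 − 270) = 270 × 4938.3 / 4688.3 ≈ 284.398 mm.
Depth of field = Df − Dn = 284.398 − 256.990 ≈ 27.408 mm.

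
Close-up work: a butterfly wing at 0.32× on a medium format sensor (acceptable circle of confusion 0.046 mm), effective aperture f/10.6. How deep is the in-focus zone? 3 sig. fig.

9.52 mm

At magnification m, DoF ≈ 2·N_eff·c/m² = 2 × 10.6 × 0.046 / 0.32² = 0.9752 / 0.1024 ≈ 9.52 mm.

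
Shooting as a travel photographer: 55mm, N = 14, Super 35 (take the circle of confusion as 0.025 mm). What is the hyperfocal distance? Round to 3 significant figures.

8.70 m

Hyperfocal distance H = f²/(N·c) + f = 55²/(14 × 0.025) + 55 = 3025/0.35 + 55 ≈ 8697.9 mm ≈ 8.70 m.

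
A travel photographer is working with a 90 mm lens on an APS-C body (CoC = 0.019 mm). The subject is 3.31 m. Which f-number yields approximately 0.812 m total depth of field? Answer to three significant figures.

Write h = H − f = f²/(N·c). The thin-lens limits are Dn = s·h/(h + (s−f)) and Df = s·h/(h − (s−f)), so DoF = Df − Dn = 2·s·(s−f)·h / (h² − (s−f)²).
That is a quadratic in h: DoF·h² − 2·s·(s−f)·h − DoF·(s−f)² = 0 ⇒ h = (s−f)·(s + √(s² + DoF²)) / DoF = 3220 × (3310 + √(3310² + 812²)) / 812 = 3220 × (3310 + 3408.14) / 812 ≈ 26641 mm.
Then N = f²/(c·h) = 90² / (0.019 × 26641) = 8100 / 506.18 ≈ 16.

f/16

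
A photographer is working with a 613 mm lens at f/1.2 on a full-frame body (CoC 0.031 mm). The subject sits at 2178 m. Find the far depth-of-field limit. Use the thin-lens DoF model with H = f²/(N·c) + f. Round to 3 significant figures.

Hyperfocal distance H = f²/(N·c) + f = 613²/(1.2 × 0.031) + 613 = 375769/0.0372 + 613 ≈ 10101930.2 mm ≈ 10102 m.
Far limit Df = s·(H − f)/(H − s) = 2178000 × (10101930.2 − 613) / (10101930.2 − 2178000) = 2178000 × 10101317.2 / 7923930.2 ≈ 2776484 mm ≈ 2780 m.

2780 m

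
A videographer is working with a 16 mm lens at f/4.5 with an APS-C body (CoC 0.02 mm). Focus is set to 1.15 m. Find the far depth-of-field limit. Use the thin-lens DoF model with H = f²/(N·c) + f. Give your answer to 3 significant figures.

Hyperfocal distance H = f²/(N·c) + f = 16²/(4.5 × 0.02) + 16 = 256/0.09 + 16 ≈ 2860.4 mm ≈ 2.860 m.
Far limit Df = s·(H − f)/(H − s) = 1150 × (2860.4 − 16) / (2860.4 − 1150) = 1150 × 2844.4 / 1710.4 ≈ 1912.4 mm ≈ 1.91 m.

1.91 m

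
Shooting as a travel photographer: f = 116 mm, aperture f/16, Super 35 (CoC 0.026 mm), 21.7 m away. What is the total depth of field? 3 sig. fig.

Hyperfocal distance H = f²/(N·c) + f = 116²/(16 × 0.026) + 116 = 13456/0.416 + 116 ≈ 32462.2 mm ≈ 32.46 m.
Near limit Dn = s·(H − f)/(H + s − 2f) = 21700 × (32462.2 − 116) / (32462.2 + 21700 − 2 × 116) = 21700 × 32346.2 / 53930.2 ≈ 13015 mm.
Far limit Df = s·(H − f)/(H − s) = 21700 × (32462.2 − 116) / (32462.2 − 21700) = 21700 × 32346.2 / 10762.2 ≈ 65220 mm.
Depth of field = Df − Dn = 65220 − 13015 ≈ 52205 mm ≈ 52.2 m.

52.2 m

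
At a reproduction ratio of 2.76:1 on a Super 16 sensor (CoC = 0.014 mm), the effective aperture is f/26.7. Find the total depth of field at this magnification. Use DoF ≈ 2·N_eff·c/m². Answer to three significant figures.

At magnification m, DoF ≈ 2·N_eff·c/m² = 2 × 26.7 × 0.014 / 2.76² = 0.7476 / 7.618 ≈ 0.0981 mm.

0.0981 mm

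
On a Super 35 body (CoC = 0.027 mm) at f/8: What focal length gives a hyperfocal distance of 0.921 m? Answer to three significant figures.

14.0 mm

From H = f²/(N·c) + f, with f ≪ H: f ≈ √(H·N·c) = √(921 × 8 × 0.027) = √198.94 ≈ 14.10 mm.
Exact: f² + N·c·f − N·c·H = 0 ⇒ f = (−N·c + √((N·c)² + 4·N·c·H))/2 = (−0.216 + √795.79)/2 ≈ 13.997 mm ≈ 14.0 mm.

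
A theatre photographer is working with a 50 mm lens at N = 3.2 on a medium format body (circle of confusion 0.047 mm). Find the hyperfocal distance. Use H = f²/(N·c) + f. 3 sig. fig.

Hyperfocal distance H = f²/(N·c) + f = 50²/(3.2 × 0.047) + 50 = 2500/0.1504 + 50 ≈ 16672.3 mm ≈ 16.7 m.

16.7 m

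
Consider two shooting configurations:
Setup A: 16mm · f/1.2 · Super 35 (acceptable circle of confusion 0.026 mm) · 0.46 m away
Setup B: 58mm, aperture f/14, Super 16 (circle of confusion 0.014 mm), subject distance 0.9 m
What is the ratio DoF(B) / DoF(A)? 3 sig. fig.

1.77

Setup A: H = 16²/(1.2×0.026) + 16 ≈ 8221.1 mm; DoF = Df − Dn = 486.316 − 436.386 ≈ 49.930 mm.
Setup B: H = 58²/(14×0.014) + 58 ≈ 17221.3 mm; DoF = Df − Dn = 946.430 − 857.912 ≈ 88.518 mm.
Ratio = 88.518 / 49.930 ≈ 1.77.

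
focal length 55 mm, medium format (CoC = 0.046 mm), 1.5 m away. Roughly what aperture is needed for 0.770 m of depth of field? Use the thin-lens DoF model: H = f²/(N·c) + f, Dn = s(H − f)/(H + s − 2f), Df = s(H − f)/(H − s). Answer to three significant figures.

Write h = H − f = f²/(N·c). The thin-lens limits are Dn = s·h/(h + (s−f)) and Df = s·h/(h − (s−f)), so DoF = Df − Dn = 2·s·(s−f)·h / (h² − (s−f)²).
That is a quadratic in h: DoF·h² − 2·s·(s−f)·h − DoF·(s−f)² = 0 ⇒ h = (s−f)·(s + √(s² + DoF²)) / DoF = 1445 × (1500 + √(1500² + 770²)) / 770 = 1445 × (1500 + 1686.09) / 770 ≈ 5979.1 mm.
Then N = f²/(c·h) = 55² / (0.046 × 5979.1) = 3025 / 275.04 ≈ 11.

f/11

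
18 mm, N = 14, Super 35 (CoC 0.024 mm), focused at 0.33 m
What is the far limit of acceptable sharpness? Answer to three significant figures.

Hyperfocal distance H = f²/(N·c) + f = 18²/(14 × 0.024) + 18 = 324/0.336 + 18 ≈ 982.3 mm ≈ 0.982 m.
Far limit Df = s·(H − f)/(H − s) = 330 × (982.3 − 18) / (982.3 − 330) = 330 × 964.3 / 652.3 ≈ 487.84 mm.

488 mm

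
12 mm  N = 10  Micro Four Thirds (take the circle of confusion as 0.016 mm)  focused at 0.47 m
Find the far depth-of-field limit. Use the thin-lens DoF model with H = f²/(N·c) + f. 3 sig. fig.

Hyperfocal distance H = f²/(N·c) + f = 12²/(10 × 0.016) + 12 = 144/0.16 + 12 ≈ 912.0 mm ≈ 0.912 m.
Far limit Df = s·(H − f)/(H − s) = 470 × (912.0 − 12) / (912.0 − 470) = 470 × 900.0 / 442.0 ≈ 957.01 mm ≈ 0.957 m.

0.957 m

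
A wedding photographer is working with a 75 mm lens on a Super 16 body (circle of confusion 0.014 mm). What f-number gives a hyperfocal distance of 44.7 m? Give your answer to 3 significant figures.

Rearrange H = f²/(N·c) + f for N: N = f² / ((H − f)·c).
N = 75² / ((44700 − 75) × 0.014) = 5625 / 624.8 ≈ 9.

f/9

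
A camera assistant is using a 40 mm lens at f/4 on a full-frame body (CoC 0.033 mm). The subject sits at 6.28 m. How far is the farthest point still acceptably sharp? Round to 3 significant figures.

Hyperfocal distance H = f²/(N·c) + f = 40²/(4 × 0.033) + 40 = 1600/0.132 + 40 ≈ 12161.2 mm ≈ 12.16 m.
Far limit Df = s·(H − f)/(H − s) = 6280 × (12161.2 − 40) / (12161.2 − 6280) = 6280 × 12121.2 / 5881.2 ≈ 12943 mm ≈ 12.9 m.

12.9 m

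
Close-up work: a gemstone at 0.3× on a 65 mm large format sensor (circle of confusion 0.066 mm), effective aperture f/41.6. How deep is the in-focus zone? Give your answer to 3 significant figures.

At magnification m, DoF ≈ 2·N_eff·c/m² = 2 × 41.6 × 0.066 / 0.3² = 5.491 / 0.09 ≈ 61 mm.

61.0 mm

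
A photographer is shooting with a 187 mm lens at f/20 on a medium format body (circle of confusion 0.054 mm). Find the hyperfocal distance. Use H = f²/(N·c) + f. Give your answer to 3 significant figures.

Hyperfocal distance H = f²/(N·c) + f = 187²/(20 × 0.054) + 187 = 34969/1.08 + 187 ≈ 32565.7 mm ≈ 32.6 m.

32.6 m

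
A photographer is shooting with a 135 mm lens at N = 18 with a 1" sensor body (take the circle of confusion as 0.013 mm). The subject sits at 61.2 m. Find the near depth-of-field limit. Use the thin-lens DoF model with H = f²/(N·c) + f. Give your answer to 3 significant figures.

34.3 m

Hyperfocal distance H = f²/(N·c) + f = 135²/(18 × 0.013) + 135 = 18225/0.234 + 135 ≈ 78019.6 mm ≈ 78.02 m.
Near limit Dn = s·(H − f)/(H + s − 2f) = 61200 × (78019.6 − 135) / (78019.6 + 61200 − 2 × 135) = 61200 × 77884.6 / 138949.6 ≈ 34304 mm ≈ 34.3 m.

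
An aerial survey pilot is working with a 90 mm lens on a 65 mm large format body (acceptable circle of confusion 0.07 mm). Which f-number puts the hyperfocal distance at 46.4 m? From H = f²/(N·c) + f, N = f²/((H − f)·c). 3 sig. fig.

f/2.50

Rearrange H = f²/(N·c) + f for N: N = f² / ((H − f)·c).
N = 90² / ((46400 − 90) × 0.07) = 8100 / 3242 ≈ 2.50.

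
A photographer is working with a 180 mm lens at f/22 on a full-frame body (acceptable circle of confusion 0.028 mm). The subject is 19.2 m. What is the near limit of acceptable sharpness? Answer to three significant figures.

Hyperfocal distance H = f²/(N·c) + f = 180²/(22 × 0.028) + 180 = 32400/0.616 + 180 ≈ 52777.4 mm ≈ 52.78 m.
Near limit Dn = s·(H − f)/(H + s − 2f) = 19200 × (52777.4 − 180) / (52777.4 + 19200 − 2 × 180) = 19200 × 52597.4 / 71617.4 ≈ 14101 mm ≈ 14.1 m.

14.1 m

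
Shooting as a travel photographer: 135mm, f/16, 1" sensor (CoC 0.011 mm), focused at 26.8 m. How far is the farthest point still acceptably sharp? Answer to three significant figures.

Hyperfocal distance H = f²/(N·c) + f = 135²/(16 × 0.011) + 135 = 18225/0.176 + 135 ≈ 103686.1 mm ≈ 103.7 m.
Far limit Df = s·(H − f)/(H − s) = 26800 × (103686.1 − 135) / (103686.1 − 26800) = 26800 × 103551.1 / 76886.1 ≈ 36095 mm ≈ 36.1 m.

36.1 m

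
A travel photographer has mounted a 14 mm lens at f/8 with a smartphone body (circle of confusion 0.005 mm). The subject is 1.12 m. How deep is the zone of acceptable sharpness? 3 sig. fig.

Hyperfocal distance H = f²/(N·c) + f = 14²/(8 × 0.005) + 14 = 196/0.04 + 14 ≈ 4914.0 mm ≈ 4.914 m.
Near limit Dn = s·(H − f)/(H + s − 2f) = 1120 × (4914.0 − 14) / (4914.0 + 1120 − 2 × 14) = 1120 × 4900.0 / 6006.0 ≈ 913.75 mm.
Far limit Df = s·(H − f)/(H − s) = 1120 × (4914.0 − 14) / (4914.0 − 1120) = 1120 × 4900.0 / 3794.0 ≈ 1446.49 mm.
Depth of field = Df − Dn = 1446.49 − 913.75 ≈ 532.74 mm ≈ 0.533 m.

0.533 m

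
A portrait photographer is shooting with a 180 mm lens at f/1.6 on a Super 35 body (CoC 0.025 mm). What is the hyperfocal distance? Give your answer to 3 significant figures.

Hyperfocal distance H = f²/(N·c) + f = 180²/(1.6 × 0.025) + 180 = 32400/0.04 + 180 ≈ 810180.0 mm ≈ 810 m.

810 m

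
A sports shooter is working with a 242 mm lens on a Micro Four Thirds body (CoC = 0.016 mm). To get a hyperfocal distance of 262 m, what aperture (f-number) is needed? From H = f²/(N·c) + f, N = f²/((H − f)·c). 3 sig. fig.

f/14

Rearrange H = f²/(N·c) + f for N: N = f² / ((H − f)·c).
N = 242² / ((262000 − 242) × 0.016) = 58564 / 4188 ≈ 14.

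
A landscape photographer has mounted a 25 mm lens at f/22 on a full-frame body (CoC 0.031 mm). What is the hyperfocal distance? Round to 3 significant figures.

Hyperfocal distance H = f²/(N·c) + f = 25²/(22 × 0.031) + 25 = 625/0.682 + 25 ≈ 941.4 mm ≈ 0.941 m.

0.941 m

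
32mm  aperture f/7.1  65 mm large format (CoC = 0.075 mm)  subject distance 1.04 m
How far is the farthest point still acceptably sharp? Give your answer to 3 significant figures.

2.19 m

Hyperfocal distance H = f²/(N·c) + f = 32²/(7.1 × 0.075) + 32 = 1024/0.5325 + 32 ≈ 1955.0 mm ≈ 1.955 m.
Far limit Df = s·(H − f)/(H − s) = 1040 × (1955.0 − 32) / (1955.0 − 1040) = 1040 × 1923.0 / 915.0 ≈ 2185.7 mm ≈ 2.19 m.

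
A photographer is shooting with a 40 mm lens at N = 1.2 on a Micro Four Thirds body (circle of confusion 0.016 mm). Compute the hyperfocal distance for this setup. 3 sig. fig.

83.4 m

Hyperfocal distance H = f²/(N·c) + f = 40²/(1.2 × 0.016) + 40 = 1600/0.0192 + 40 ≈ 83373.3 mm ≈ 83.4 m.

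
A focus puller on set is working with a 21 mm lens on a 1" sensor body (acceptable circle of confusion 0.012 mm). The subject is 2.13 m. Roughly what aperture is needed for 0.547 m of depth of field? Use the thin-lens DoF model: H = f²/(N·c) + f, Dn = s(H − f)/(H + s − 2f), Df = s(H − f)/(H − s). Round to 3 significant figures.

Write h = H − f = f²/(N·c). The thin-lens limits are Dn = s·h/(h + (s−f)) and Df = s·h/(h − (s−f)), so DoF = Df − Dn = 2·s·(s−f)·h / (h² − (s−f)²).
That is a quadratic in h: DoF·h² − 2·s·(s−f)·h − DoF·(s−f)² = 0 ⇒ h = (s−f)·(s + √(s² + DoF²)) / DoF = 2109 × (2130 + √(2130² + 547²)) / 547 = 2109 × (2130 + 2199.12) / 547 ≈ 16691 mm.
Then N = f²/(c·h) = 21² / (0.012 × 16691) = 441 / 200.29 ≈ 2.20.

f/2.20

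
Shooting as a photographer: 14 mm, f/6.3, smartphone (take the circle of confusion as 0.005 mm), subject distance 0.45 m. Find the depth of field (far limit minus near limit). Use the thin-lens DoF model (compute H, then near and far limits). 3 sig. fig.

63.4 mm

Hyperfocal distance H = f²/(N·c) + f = 14²/(6.3 × 0.005) + 14 = 196/0.0315 + 14 ≈ 6236.2 mm ≈ 6.236 m.
Near limit Dn = s·(H − f)/(H + s − 2f) = 450 × (6236.2 − 14) / (6236.2 + 450 − 2 × 14) = 450 × 6222.2 / 6658.2 ≈ 420.533 mm.
Far limit Df = s·(H − f)/(H − s) = 450 × (6236.2 − 14) / (6236.2 − 450) = 450 × 6222.2 / 5786.2 ≈ 483.908 mm.
Depth of field = Df − Dn = 483.908 − 420.533 ≈ 63.375 mm.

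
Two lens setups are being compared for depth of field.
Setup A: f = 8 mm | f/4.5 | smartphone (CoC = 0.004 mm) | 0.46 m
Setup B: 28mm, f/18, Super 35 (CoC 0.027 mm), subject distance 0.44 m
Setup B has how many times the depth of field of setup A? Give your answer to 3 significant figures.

Setup A: H = 8²/(4.5×0.004) + 8 ≈ 3563.6 mm; DoF = Df − Dn = 526.99 − 408.12 ≈ 118.87 mm.
Setup B: H = 28²/(18×0.027) + 28 ≈ 1641.2 mm; DoF = Df − Dn = 590.92 − 350.49 ≈ 240.43 mm.
Ratio = 240.43 / 118.87 ≈ 2.02.

2.02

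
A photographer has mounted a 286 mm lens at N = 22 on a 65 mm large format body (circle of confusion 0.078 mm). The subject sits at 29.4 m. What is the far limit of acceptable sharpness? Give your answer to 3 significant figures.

Hyperfocal distance H = f²/(N·c) + f = 286²/(22 × 0.078) + 286 = 81796/1.716 + 286 ≈ 47952.7 mm ≈ 47.95 m.
Far limit Df = s·(H − f)/(H − s) = 29400 × (47952.7 − 286) / (47952.7 − 29400) = 29400 × 47666.7 / 18552.7 ≈ 75536 mm ≈ 75.5 m.

75.5 m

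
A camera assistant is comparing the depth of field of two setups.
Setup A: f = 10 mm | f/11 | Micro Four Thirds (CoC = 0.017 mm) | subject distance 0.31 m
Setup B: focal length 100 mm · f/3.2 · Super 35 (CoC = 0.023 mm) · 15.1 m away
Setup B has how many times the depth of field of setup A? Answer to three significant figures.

6.65

Setup A: H = 10²/(11×0.017) + 10 ≈ 544.8 mm; DoF = Df − Dn = 706.15 − 198.59 ≈ 507.56 mm.
Setup B: H = 100²/(3.2×0.023) + 100 ≈ 135969.6 mm; DoF = Df − Dn = 16973.9 − 13598.7 ≈ 3375.2 mm.
Ratio = 3375.2 / 507.56 ≈ 6.65.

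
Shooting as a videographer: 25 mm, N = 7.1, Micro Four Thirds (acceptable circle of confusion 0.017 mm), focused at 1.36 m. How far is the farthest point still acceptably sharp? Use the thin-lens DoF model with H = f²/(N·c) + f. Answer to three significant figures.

1.83 m

Hyperfocal distance H = f²/(N·c) + f = 25²/(7.1 × 0.017) + 25 = 625/0.1207 + 25 ≈ 5203.1 mm ≈ 5.203 m.
Far limit Df = s·(H − f)/(H − s) = 1360 × (5203.1 − 25) / (5203.1 − 1360) = 1360 × 5178.1 / 3843.1 ≈ 1832.4 mm ≈ 1.83 m.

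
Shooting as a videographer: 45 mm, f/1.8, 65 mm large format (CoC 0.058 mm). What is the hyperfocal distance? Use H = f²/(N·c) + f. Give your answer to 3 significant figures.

19.4 m

Hyperfocal distance H = f²/(N·c) + f = 45²/(1.8 × 0.058) + 45 = 2025/0.1044 + 45 ≈ 19441.6 mm ≈ 19.4 m.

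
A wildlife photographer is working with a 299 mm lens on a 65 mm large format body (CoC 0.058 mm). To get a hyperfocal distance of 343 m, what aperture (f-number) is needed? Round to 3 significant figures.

f/4.50

Rearrange H = f²/(N·c) + f for N: N = f² / ((H − f)·c).
N = 299² / ((343000 − 299) × 0.058) = 89401 / 19877 ≈ 4.50.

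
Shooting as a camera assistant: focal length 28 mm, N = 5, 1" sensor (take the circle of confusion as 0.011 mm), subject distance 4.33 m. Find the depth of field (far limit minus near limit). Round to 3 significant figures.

Hyperfocal distance H = f²/(N·c) + f = 28²/(5 × 0.011) + 28 = 784/0.055 + 28 ≈ 14282.5 mm ≈ 14.28 m.
Near limit Dn = s·(H − f)/(H + s − 2f) = 4330 × (14282.5 − 28) / (14282.5 + 4330 − 2 × 28) = 4330 × 14254.5 / 18556.5 ≈ 3326.2 mm.
Far limit Df = s·(H − f)/(H − s) = 4330 × (14282.5 − 28) / (14282.5 − 4330) = 4330 × 14254.5 / 9952.5 ≈ 6201.6 mm.
Depth of field = Df − Dn = 6201.6 − 3326.2 ≈ 2875.4 mm ≈ 2.88 m.

2.88 m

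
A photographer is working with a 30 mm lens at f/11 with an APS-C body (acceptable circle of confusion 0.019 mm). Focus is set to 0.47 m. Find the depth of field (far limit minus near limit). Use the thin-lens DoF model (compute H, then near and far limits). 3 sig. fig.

97.1 mm

Hyperfocal distance H = f²/(N·c) + f = 30²/(11 × 0.019) + 30 = 900/0.209 + 30 ≈ 4336.2 mm ≈ 4.336 m.
Near limit Dn = s·(H − f)/(H + s − 2f) = 470 × (4336.2 − 30) / (4336.2 + 470 − 2 × 30) = 470 × 4306.2 / 4746.2 ≈ 426.428 mm.
Far limit Df = s·(H − f)/(H − s) = 470 × (4336.2 − 30) / (4336.2 − 470) = 470 × 4306.2 / 3866.2 ≈ 523.489 mm.
Depth of field = Df − Dn = 523.489 − 426.428 ≈ 97.061 mm.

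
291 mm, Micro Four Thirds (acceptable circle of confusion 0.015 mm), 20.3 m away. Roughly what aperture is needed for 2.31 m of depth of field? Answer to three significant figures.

f/16

Write h = H − f = f²/(N·c). The thin-lens limits are Dn = s·h/(h + (s−f)) and Df = s·h/(h − (s−f)), so DoF = Df − Dn = 2·s·(s−f)·h / (h² − (s−f)²).
That is a quadratic in h: DoF·h² − 2·s·(s−f)·h − DoF·(s−f)² = 0 ⇒ h = (s−f)·(s + √(s² + DoF²)) / DoF = 20009 × (20300 + √(20300² + 2310²)) / 2310 = 20009 × (20300 + 20431.0) / 2310 ≈ 352808 mm.
Then N = f²/(c·h) = 291² / (0.015 × 352808) = 84681 / 5292.1 ≈ 16.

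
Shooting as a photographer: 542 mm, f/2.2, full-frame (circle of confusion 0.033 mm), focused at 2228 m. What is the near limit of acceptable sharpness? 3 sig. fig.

1440 m

Hyperfocal distance H = f²/(N·c) + f = 542²/(2.2 × 0.033) + 542 = 293764/0.0726 + 542 ≈ 4046878.1 mm ≈ 4047 m.
Near limit Dn = s·(H − f)/(H + s − 2f) = 2228000 × (4046878.1 − 542) / (4046878.1 + 2228000 − 2 × 542) = 2228000 × 4046336.1 / 6273794.1 ≈ 1436967 mm ≈ 1440 m.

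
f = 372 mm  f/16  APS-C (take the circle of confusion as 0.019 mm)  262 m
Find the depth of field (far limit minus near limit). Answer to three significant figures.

450 m

Hyperfocal distance H = f²/(N·c) + f = 372²/(16 × 0.019) + 372 = 138384/0.304 + 372 ≈ 455582.5 mm ≈ 455.6 m.
Near limit Dn = s·(H − f)/(H + s − 2f) = 262000 × (455582.5 − 372) / (455582.5 + 262000 − 2 × 372) = 262000 × 455210.5 / 716838.5 ≈ 166377 mm.
Far limit Df = s·(H − f)/(H − s) = 262000 × (455582.5 − 372) / (455582.5 − 262000) = 262000 × 455210.5 / 193582.5 ≈ 616095 mm.
Depth of field = Df − Dn = 616095 − 166377 ≈ 449718 mm ≈ 450 m.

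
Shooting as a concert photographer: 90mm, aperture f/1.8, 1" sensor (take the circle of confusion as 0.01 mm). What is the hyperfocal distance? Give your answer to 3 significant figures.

Hyperfocal distance H = f²/(N·c) + f = 90²/(1.8 × 0.01) + 90 = 8100/0.018 + 90 ≈ 450090.0 mm ≈ 450 m.

450 m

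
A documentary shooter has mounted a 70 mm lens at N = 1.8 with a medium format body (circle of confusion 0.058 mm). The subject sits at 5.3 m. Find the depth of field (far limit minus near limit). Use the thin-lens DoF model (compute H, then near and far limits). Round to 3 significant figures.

1.20 m

Hyperfocal distance H = f²/(N·c) + f = 70²/(1.8 × 0.058) + 70 = 4900/0.1044 + 70 ≈ 47004.9 mm ≈ 47.00 m.
Near limit Dn = s·(H − f)/(H + s − 2f) = 5300 × (47004.9 − 70) / (47004.9 + 5300 − 2 × 70) = 5300 × 46934.9 / 52164.9 ≈ 4768.6 mm.
Far limit Df = s·(H − f)/(H − s) = 5300 × (47004.9 − 70) / (47004.9 − 5300) = 5300 × 46934.9 / 41704.9 ≈ 5964.6 mm.
Depth of field = Df − Dn = 5964.6 − 4768.6 ≈ 1196.0 mm ≈ 1.20 m.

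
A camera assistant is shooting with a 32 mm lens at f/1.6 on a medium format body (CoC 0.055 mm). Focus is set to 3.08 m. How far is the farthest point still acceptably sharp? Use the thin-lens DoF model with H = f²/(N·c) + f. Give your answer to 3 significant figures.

4.17 m

Hyperfocal distance H = f²/(N·c) + f = 32²/(1.6 × 0.055) + 32 = 1024/0.088 + 32 ≈ 11668.4 mm ≈ 11.67 m.
Far limit Df = s·(H − f)/(H − s) = 3080 × (11668.4 − 32) / (11668.4 − 3080) = 3080 × 11636.4 / 8588.4 ≈ 4173.1 mm ≈ 4.17 m.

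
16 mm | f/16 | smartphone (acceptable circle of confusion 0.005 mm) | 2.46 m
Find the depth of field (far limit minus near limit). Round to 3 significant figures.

9.02 m

Hyperfocal distance H = f²/(N·c) + f = 16²/(16 × 0.005) + 16 = 256/0.08 + 16 ≈ 3216.0 mm ≈ 3.216 m.
Near limit Dn = s·(H − f)/(H + s − 2f) = 2460 × (3216.0 − 16) / (3216.0 + 2460 − 2 × 16) = 2460 × 3200.0 / 5644.0 ≈ 1394.8 mm.
Far limit Df = s·(H − f)/(H − s) = 2460 × (3216.0 − 16) / (3216.0 − 2460) = 2460 × 3200.0 / 756.0 ≈ 10412.7 mm.
Depth of field = Df − Dn = 10412.7 − 1394.8 ≈ 9017.9 mm ≈ 9.02 m.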